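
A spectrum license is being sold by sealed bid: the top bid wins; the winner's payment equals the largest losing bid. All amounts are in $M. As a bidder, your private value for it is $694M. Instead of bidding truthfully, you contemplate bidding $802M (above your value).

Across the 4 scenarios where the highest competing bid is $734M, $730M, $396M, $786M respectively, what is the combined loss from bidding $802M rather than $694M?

$168M

The deviation costs you only when the competing bid falls strictly between $694M and $802M; elsewhere both bids give the same outcome.
$734M: truthful payoff $0M, deviation payoff −$40M → loss $40M.
$730M: truthful payoff $0M, deviation payoff −$36M → loss $36M.
$396M: outcomes coincide → loss $0M.
$786M: truthful payoff $0M, deviation payoff −$92M → loss $92M.
Total loss = $40M + $36M + $92M = $168M.
In a second-price auction your bid sets only whether you win, not what you pay, so bidding your true value is weakly dominant.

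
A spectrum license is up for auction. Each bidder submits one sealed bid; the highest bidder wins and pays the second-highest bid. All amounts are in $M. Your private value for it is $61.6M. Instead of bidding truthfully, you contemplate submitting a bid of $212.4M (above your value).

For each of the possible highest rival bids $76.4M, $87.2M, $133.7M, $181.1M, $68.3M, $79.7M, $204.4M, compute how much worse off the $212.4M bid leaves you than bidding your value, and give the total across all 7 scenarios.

$399.6M

The deviation costs you only when the competing bid falls strictly between $61.6M and $212.4M; elsewhere both bids give the same outcome.
$76.4M: truthful payoff $0M, deviation payoff −$14.8M → loss $14.8M.
$87.2M: truthful payoff $0M, deviation payoff −$25.6M → loss $25.6M.
$133.7M: truthful payoff $0M, deviation payoff −$72.1M → loss $72.1M.
$181.1M: truthful payoff $0M, deviation payoff −$119.5M → loss $119.5M.
$68.3M: truthful payoff $0M, deviation payoff −$6.7M → loss $6.7M.
$79.7M: truthful payoff $0M, deviation payoff −$18.1M → loss $18.1M.
$204.4M: truthful payoff $0M, deviation payoff −$142.8M → loss $142.8M.
Total loss = $14.8M + $25.6M + $72.1M + $119.5M + $6.7M + $18.1M + $142.8M = $399.6M.
Because the price is fixed by the runner-up's bid, deviating from your value can only change a good outcome into a bad one — never the reverse.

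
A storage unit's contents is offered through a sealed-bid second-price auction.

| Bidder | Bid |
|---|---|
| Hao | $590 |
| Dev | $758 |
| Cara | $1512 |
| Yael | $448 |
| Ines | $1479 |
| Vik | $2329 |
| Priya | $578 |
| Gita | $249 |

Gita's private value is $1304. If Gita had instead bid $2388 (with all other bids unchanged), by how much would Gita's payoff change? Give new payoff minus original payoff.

−$1025

The highest bid among the other bidders is $2329; Gita's bid doesn't change that.
Original bid $249: Gita is not highest (top rival bid is $2329); payoff $0.
Alternative bid $2388: Gita is highest, pays the top rival bid $2329; payoff $1304 − $2329 = −$1025.
Change in payoff = −$1025 − ($0) = −$1025.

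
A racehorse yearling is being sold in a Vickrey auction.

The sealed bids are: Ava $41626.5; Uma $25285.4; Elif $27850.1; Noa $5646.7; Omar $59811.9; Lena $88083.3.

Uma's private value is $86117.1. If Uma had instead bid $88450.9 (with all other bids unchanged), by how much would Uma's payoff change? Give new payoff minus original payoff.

−$1966.2

The highest bid among the other bidders is $88083.3; Uma's bid doesn't change that.
Original bid $25285.4: Uma is not highest (top rival bid is $88083.3); payoff $0.
Alternative bid $88450.9: Uma is highest, pays the top rival bid $88083.3; payoff $86117.1 − $88083.3 = −$1966.2.
Change in payoff = −$1966.2 − ($0) = −$1966.2.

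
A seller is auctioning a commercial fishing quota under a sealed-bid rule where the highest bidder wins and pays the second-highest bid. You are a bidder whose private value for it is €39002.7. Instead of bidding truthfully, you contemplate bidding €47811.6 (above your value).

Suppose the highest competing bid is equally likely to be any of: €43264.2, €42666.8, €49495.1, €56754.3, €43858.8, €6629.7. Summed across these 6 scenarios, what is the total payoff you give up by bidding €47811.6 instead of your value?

€12781.7

The deviation costs you only when the competing bid falls strictly between €39002.7 and €47811.6; elsewhere both bids give the same outcome.
€43264.2: truthful payoff €0, deviation payoff −€4261.5 → loss €4261.5.
€42666.8: truthful payoff €0, deviation payoff −€3664.1 → loss €3664.1.
€49495.1: outcomes coincide → loss €0.
€56754.3: outcomes coincide → loss €0.
€43858.8: truthful payoff €0, deviation payoff −€4856.1 → loss €4856.1.
€6629.7: outcomes coincide → loss €0.
Total loss = €4261.5 + €3664.1 + €4856.1 = €12781.7.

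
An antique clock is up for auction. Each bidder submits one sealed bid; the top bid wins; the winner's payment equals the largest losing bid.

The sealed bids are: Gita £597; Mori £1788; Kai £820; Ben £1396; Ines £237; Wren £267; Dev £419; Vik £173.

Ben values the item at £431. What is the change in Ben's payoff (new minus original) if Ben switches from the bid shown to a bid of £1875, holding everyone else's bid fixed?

The highest bid among the other bidders is £1788; Ben's bid doesn't change that.
Original bid £1396: Ben is not highest (top rival bid is £1788); payoff £0.
Alternative bid £1875: Ben is highest, pays the top rival bid £1788; payoff £431 − £1788 = −£1357.
Change in payoff = −£1357 − (£0) = −£1357.

−£1357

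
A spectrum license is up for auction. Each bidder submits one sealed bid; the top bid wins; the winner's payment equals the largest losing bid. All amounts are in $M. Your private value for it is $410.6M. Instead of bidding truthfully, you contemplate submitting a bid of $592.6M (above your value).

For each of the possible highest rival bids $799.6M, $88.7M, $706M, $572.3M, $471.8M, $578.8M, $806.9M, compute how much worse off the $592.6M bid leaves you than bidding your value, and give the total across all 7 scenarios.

$391.1M

The deviation costs you only when the competing bid falls strictly between $410.6M and $592.6M; elsewhere both bids give the same outcome.
$799.6M: outcomes coincide → loss $0M.
$88.7M: outcomes coincide → loss $0M.
$706M: outcomes coincide → loss $0M.
$572.3M: truthful payoff $0M, deviation payoff −$161.7M → loss $161.7M.
$471.8M: truthful payoff $0M, deviation payoff −$61.2M → loss $61.2M.
$578.8M: truthful payoff $0M, deviation payoff −$168.2M → loss $168.2M.
$806.9M: outcomes coincide → loss $0M.
Total loss = $161.7M + $61.2M + $168.2M = $391.1M.
In a second-price auction your bid sets only whether you win, not what you pay, so bidding your true value is weakly dominant.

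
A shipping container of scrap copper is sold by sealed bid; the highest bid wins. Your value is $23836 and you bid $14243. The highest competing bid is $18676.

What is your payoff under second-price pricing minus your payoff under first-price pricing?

Your bid $14243 is below $18676, so you lose under either rule.
Payoff is $0 in both cases; difference = $0.

$0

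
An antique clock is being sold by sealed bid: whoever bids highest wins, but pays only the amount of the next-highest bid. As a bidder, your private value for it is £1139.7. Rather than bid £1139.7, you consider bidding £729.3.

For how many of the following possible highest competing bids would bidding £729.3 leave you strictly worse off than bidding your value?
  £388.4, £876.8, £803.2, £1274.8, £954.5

3

The deviation hurts exactly when the highest competing bid lies strictly between £729.3 and £1139.7 — underbidding then forfeits a profitable win.
£388.4: below both → same outcome either way.
£876.8: inside the interval → strictly worse (loss £262.9).
£803.2: inside the interval → strictly worse (loss £336.5).
£1274.8: above both → same outcome either way.
£954.5: inside the interval → strictly worse (loss £185.2).
Count: 3.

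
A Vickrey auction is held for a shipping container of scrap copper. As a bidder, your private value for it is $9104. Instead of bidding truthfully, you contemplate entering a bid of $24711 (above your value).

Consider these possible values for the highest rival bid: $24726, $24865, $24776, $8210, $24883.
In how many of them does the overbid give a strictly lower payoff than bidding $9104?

0

The deviation hurts exactly when the highest competing bid lies strictly between $9104 and $24711 — overbidding then wins at a price above your value.
$24726: above both → same outcome either way.
$24865: above both → same outcome either way.
$24776: above both → same outcome either way.
$8210: below both → same outcome either way.
$24883: above both → same outcome either way.
Count: 0.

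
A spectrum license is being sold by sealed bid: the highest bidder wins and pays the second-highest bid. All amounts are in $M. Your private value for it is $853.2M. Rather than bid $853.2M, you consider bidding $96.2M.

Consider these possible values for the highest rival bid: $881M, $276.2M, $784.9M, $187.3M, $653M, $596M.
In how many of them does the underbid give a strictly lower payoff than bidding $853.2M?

5

The deviation hurts exactly when the highest competing bid lies strictly between $96.2M and $853.2M — underbidding then forfeits a profitable win.
$881M: above both → same outcome either way.
$276.2M: inside the interval → strictly worse (loss $577M).
$784.9M: inside the interval → strictly worse (loss $68.3M).
$187.3M: inside the interval → strictly worse (loss $665.9M).
$653M: inside the interval → strictly worse (loss $200.2M).
$596M: inside the interval → strictly worse (loss $257.2M).
Count: 5.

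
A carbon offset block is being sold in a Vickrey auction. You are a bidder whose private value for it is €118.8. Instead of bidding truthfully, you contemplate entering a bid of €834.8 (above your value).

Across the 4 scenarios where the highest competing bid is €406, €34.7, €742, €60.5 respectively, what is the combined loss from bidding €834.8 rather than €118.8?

The deviation costs you only when the competing bid falls strictly between €118.8 and €834.8; elsewhere both bids give the same outcome.
€406: truthful payoff €0, deviation payoff −€287.2 → loss €287.2.
€34.7: outcomes coincide → loss €0.
€742: truthful payoff €0, deviation payoff −€623.2 → loss €623.2.
€60.5: outcomes coincide → loss €0.
Total loss = €287.2 + €623.2 = €910.4.

€910.4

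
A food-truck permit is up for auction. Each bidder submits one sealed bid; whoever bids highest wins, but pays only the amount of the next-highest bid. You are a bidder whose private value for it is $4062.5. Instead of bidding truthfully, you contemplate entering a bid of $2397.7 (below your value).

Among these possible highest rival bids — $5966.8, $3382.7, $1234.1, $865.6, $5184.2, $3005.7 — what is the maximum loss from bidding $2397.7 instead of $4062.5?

$5966.8: same outcome either way → loss $0.
$3382.7: truthful gives $679.8, deviation gives $0 → loss $679.8.
$1234.1: same outcome either way → loss $0.
$865.6: same outcome either way → loss $0.
$5184.2: same outcome either way → loss $0.
$3005.7: truthful gives $1056.8, deviation gives $0 → loss $1056.8.
Maximum loss: $1056.8.

$1056.8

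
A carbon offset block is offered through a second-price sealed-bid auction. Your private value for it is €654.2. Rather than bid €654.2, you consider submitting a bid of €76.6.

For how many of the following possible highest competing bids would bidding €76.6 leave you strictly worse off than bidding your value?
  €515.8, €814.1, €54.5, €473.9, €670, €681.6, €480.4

3

The deviation hurts exactly when the highest competing bid lies strictly between €76.6 and €654.2 — underbidding then forfeits a profitable win.
€515.8: inside the interval → strictly worse (loss €138.4).
€814.1: above both → same outcome either way.
€54.5: below both → same outcome either way.
€473.9: inside the interval → strictly worse (loss €180.3).
€670: above both → same outcome either way.
€681.6: above both → same outcome either way.
€480.4: inside the interval → strictly worse (loss €173.8).
Count: 3.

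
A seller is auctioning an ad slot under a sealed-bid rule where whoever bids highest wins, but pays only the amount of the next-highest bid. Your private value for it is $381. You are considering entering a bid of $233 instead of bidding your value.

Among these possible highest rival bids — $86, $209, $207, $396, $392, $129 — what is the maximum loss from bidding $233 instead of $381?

$86: same outcome either way → loss $0.
$209: same outcome either way → loss $0.
$207: same outcome either way → loss $0.
$396: same outcome either way → loss $0.
$392: same outcome either way → loss $0.
$129: same outcome either way → loss $0.
Maximum loss: $0.

$0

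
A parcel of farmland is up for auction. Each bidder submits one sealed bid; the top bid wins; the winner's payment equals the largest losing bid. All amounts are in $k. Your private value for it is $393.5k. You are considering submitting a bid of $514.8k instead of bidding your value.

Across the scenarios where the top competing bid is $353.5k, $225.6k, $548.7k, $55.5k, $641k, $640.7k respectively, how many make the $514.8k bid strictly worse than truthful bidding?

The deviation hurts exactly when the highest competing bid lies strictly between $393.5k and $514.8k — overbidding then wins at a price above your value.
$353.5k: below both → same outcome either way.
$225.6k: below both → same outcome either way.
$548.7k: above both → same outcome either way.
$55.5k: below both → same outcome either way.
$641k: above both → same outcome either way.
$640.7k: above both → same outcome either way.
Count: 0.

0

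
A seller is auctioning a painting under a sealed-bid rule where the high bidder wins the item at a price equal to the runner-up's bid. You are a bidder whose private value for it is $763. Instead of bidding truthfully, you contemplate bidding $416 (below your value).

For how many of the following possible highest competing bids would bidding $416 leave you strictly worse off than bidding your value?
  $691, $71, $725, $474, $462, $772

The deviation hurts exactly when the highest competing bid lies strictly between $416 and $763 — underbidding then forfeits a profitable win.
$691: inside the interval → strictly worse (loss $72).
$71: below both → same outcome either way.
$725: inside the interval → strictly worse (loss $38).
$474: inside the interval → strictly worse (loss $289).
$462: inside the interval → strictly worse (loss $301).
$772: above both → same outcome either way.
Count: 4.

4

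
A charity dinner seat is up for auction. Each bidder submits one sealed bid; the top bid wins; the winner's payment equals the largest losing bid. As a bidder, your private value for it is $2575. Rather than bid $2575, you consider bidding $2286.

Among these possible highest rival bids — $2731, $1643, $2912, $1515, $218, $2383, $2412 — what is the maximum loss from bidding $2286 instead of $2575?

$192

$2731: same outcome either way → loss $0.
$1643: same outcome either way → loss $0.
$2912: same outcome either way → loss $0.
$1515: same outcome either way → loss $0.
$218: same outcome either way → loss $0.
$2383: truthful gives $192, deviation gives $0 → loss $192.
$2412: truthful gives $163, deviation gives $0 → loss $163.
Maximum loss: $192.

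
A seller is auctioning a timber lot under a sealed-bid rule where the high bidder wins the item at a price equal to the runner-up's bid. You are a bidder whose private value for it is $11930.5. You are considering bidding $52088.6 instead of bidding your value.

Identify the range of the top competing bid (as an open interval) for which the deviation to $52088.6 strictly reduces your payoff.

($11930.5, $52088.6)

If the competing bid is below $11930.5, both bids win at the same price — no difference.
If it is above $52088.6, both bids lose — no difference.
If it lies strictly between $11930.5 and $52088.6, bidding your value loses (payoff 0) while bidding $52088.6 wins at a price above your value (payoff negative).
So the deviation strictly hurts on the open interval ($11930.5, $52088.6).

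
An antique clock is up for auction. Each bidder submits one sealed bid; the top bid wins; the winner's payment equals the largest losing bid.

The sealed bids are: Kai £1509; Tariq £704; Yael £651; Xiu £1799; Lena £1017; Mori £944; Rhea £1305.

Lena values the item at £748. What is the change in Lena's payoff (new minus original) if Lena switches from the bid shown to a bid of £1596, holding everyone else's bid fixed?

£0

The highest bid among the other bidders is £1799; Lena's bid doesn't change that.
Original bid £1017: Lena is not highest (top rival bid is £1799); payoff £0.
Alternative bid £1596: Lena is not highest (top rival bid is £1799); payoff £0.
Change in payoff = £0 − (£0) = £0.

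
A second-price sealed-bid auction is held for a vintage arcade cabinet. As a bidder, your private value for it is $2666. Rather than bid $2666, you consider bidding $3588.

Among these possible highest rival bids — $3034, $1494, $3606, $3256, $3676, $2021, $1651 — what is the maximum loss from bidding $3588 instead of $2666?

$590

$3034: truthful gives $0, deviation gives −$368 → loss $368.
$1494: same outcome either way → loss $0.
$3606: same outcome either way → loss $0.
$3256: truthful gives $0, deviation gives −$590 → loss $590.
$3676: same outcome either way → loss $0.
$2021: same outcome either way → loss $0.
$1651: same outcome either way → loss $0.
Maximum loss: $590.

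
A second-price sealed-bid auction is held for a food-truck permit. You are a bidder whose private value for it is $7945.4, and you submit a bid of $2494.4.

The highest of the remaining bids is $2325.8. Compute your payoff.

Your bid $2494.4 exceeds the highest competing bid $2325.8, so you win.
In a second-price auction the winner pays the second-highest bid, $2325.8.
Payoff = value − price = $7945.4 − $2325.8 = $5619.6.

$5619.6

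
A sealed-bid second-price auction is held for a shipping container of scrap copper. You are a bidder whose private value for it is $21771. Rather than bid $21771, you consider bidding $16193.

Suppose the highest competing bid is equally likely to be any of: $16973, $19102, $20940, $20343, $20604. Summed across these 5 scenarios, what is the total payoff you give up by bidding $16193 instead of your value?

The deviation costs you only when the competing bid falls strictly between $16193 and $21771; elsewhere both bids give the same outcome.
$16973: truthful payoff $4798, deviation payoff $0 → loss $4798.
$19102: truthful payoff $2669, deviation payoff $0 → loss $2669.
$20940: truthful payoff $831, deviation payoff $0 → loss $831.
$20343: truthful payoff $1428, deviation payoff $0 → loss $1428.
$20604: truthful payoff $1167, deviation payoff $0 → loss $1167.
Total loss = $4798 + $2669 + $831 + $1428 + $1167 = $10893.
Truthful bidding weakly dominates here: raising your bid can only win items priced above your value, and lowering it can only forfeit items priced below.

$10893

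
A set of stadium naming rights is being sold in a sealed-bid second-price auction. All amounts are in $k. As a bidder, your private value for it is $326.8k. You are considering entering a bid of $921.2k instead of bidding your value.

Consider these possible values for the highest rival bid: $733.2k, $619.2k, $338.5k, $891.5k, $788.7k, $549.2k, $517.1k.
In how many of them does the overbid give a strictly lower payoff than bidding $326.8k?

7

The deviation hurts exactly when the highest competing bid lies strictly between $326.8k and $921.2k — overbidding then wins at a price above your value.
$733.2k: inside the interval → strictly worse (loss $406.4k).
$619.2k: inside the interval → strictly worse (loss $292.4k).
$338.5k: inside the interval → strictly worse (loss $11.7k).
$891.5k: inside the interval → strictly worse (loss $564.7k).
$788.7k: inside the interval → strictly worse (loss $461.9k).
$549.2k: inside the interval → strictly worse (loss $222.4k).
$517.1k: inside the interval → strictly worse (loss $190.3k).
Count: 7.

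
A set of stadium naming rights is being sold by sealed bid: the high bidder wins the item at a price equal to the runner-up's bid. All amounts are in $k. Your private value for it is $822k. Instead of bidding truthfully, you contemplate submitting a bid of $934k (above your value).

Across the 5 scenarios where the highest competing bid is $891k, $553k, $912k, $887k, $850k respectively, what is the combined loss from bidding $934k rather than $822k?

The deviation costs you only when the competing bid falls strictly between $822k and $934k; elsewhere both bids give the same outcome.
$891k: truthful payoff $0k, deviation payoff −$69k → loss $69k.
$553k: outcomes coincide → loss $0k.
$912k: truthful payoff $0k, deviation payoff −$90k → loss $90k.
$887k: truthful payoff $0k, deviation payoff −$65k → loss $65k.
$850k: truthful payoff $0k, deviation payoff −$28k → loss $28k.
Total loss = $69k + $90k + $65k + $28k = $252k.

$252k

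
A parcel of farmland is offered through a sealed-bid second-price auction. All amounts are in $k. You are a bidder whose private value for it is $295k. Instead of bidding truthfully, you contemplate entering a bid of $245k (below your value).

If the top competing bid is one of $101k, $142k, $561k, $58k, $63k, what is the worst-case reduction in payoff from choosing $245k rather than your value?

$101k: same outcome either way → loss $0k.
$142k: same outcome either way → loss $0k.
$561k: same outcome either way → loss $0k.
$58k: same outcome either way → loss $0k.
$63k: same outcome either way → loss $0k.
Maximum loss: $0k.

$0k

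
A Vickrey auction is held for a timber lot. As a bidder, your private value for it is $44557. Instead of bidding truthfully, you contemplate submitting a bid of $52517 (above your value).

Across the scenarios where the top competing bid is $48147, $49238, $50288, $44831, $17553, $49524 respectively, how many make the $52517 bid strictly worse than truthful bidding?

5

The deviation hurts exactly when the highest competing bid lies strictly between $44557 and $52517 — overbidding then wins at a price above your value.
$48147: inside the interval → strictly worse (loss $3590).
$49238: inside the interval → strictly worse (loss $4681).
$50288: inside the interval → strictly worse (loss $5731).
$44831: inside the interval → strictly worse (loss $274).
$17553: below both → same outcome either way.
$49524: inside the interval → strictly worse (loss $4967).
Count: 5.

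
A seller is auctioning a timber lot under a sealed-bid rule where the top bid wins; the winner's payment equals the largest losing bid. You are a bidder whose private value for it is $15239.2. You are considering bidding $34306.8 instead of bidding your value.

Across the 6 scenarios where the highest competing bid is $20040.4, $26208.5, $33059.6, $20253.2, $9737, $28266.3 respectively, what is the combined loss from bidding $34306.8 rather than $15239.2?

$51632

The deviation costs you only when the competing bid falls strictly between $15239.2 and $34306.8; elsewhere both bids give the same outcome.
$20040.4: truthful payoff $0, deviation payoff −$4801.2 → loss $4801.2.
$26208.5: truthful payoff $0, deviation payoff −$10969.3 → loss $10969.3.
$33059.6: truthful payoff $0, deviation payoff −$17820.4 → loss $17820.4.
$20253.2: truthful payoff $0, deviation payoff −$5014 → loss $5014.
$9737: outcomes coincide → loss $0.
$28266.3: truthful payoff $0, deviation payoff −$13027.1 → loss $13027.1.
Total loss = $4801.2 + $10969.3 + $17820.4 + $5014 + $13027.1 = $51632.
Truthful bidding weakly dominates here: raising your bid can only win items priced above your value, and lowering it can only forfeit items priced below.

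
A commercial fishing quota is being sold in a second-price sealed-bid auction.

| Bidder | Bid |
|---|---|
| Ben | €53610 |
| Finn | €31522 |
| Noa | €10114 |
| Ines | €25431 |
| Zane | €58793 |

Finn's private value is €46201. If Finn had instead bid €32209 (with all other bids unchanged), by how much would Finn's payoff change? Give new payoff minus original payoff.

€0

The highest bid among the other bidders is €58793; Finn's bid doesn't change that.
Original bid €31522: Finn is not highest (top rival bid is €58793); payoff €0.
Alternative bid €32209: Finn is not highest (top rival bid is €58793); payoff €0.
Change in payoff = €0 − (€0) = €0.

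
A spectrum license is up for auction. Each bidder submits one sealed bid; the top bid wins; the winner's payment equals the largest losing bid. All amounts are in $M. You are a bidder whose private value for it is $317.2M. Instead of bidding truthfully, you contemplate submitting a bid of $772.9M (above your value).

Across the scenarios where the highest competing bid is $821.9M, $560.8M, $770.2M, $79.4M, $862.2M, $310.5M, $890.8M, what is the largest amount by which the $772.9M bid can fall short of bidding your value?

$821.9M: same outcome either way → loss $0M.
$560.8M: truthful gives $0M, deviation gives −$243.6M → loss $243.6M.
$770.2M: truthful gives $0M, deviation gives −$453M → loss $453M.
$79.4M: same outcome either way → loss $0M.
$862.2M: same outcome either way → loss $0M.
$310.5M: same outcome either way → loss $0M.
$890.8M: same outcome either way → loss $0M.
Maximum loss: $453M.

$453M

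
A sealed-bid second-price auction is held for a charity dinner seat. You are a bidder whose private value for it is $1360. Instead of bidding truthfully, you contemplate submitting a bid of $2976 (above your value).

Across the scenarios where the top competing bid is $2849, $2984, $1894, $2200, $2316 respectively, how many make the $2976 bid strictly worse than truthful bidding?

The deviation hurts exactly when the highest competing bid lies strictly between $1360 and $2976 — overbidding then wins at a price above your value.
$2849: inside the interval → strictly worse (loss $1489).
$2984: above both → same outcome either way.
$1894: inside the interval → strictly worse (loss $534).
$2200: inside the interval → strictly worse (loss $840).
$2316: inside the interval → strictly worse (loss $956).
Count: 4.

4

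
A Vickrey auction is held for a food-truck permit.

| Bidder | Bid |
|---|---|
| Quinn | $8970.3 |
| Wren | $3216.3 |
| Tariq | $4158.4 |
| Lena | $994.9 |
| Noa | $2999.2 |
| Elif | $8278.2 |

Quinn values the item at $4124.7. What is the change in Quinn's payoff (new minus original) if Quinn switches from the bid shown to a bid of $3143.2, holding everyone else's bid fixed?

The highest bid among the other bidders is $8278.2; Quinn's bid doesn't change that.
Original bid $8970.3: Quinn is highest, pays the top rival bid $8278.2; payoff $4124.7 − $8278.2 = −$4153.5.
Alternative bid $3143.2: Quinn is not highest (top rival bid is $8278.2); payoff $0.
Change in payoff = $0 − (−$4153.5) = $4153.5.

$4153.5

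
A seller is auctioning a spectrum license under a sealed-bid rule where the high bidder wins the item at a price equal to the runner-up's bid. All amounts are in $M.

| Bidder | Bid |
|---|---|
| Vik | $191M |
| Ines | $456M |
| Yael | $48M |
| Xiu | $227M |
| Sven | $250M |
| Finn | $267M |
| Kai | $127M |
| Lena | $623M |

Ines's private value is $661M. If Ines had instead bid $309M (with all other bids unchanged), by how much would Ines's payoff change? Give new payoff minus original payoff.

$0M

The highest bid among the other bidders is $623M; Ines's bid doesn't change that.
Original bid $456M: Ines is not highest (top rival bid is $623M); payoff $0M.
Alternative bid $309M: Ines is not highest (top rival bid is $623M); payoff $0M.
Change in payoff = $0M − ($0M) = $0M.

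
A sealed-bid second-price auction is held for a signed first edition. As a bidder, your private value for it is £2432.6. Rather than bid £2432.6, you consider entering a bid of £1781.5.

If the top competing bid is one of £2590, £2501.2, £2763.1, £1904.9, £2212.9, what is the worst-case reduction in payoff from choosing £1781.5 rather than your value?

£2590: same outcome either way → loss £0.
£2501.2: same outcome either way → loss £0.
£2763.1: same outcome either way → loss £0.
£1904.9: truthful gives £527.7, deviation gives £0 → loss £527.7.
£2212.9: truthful gives £219.7, deviation gives £0 → loss £219.7.
Maximum loss: £527.7.

£527.7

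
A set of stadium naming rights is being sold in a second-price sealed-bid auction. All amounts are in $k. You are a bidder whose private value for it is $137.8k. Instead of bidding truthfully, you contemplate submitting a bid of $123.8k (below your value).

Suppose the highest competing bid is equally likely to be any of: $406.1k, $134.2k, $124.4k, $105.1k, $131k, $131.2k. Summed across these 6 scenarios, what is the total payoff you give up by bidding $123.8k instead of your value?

$30.4k

The deviation costs you only when the competing bid falls strictly between $123.8k and $137.8k; elsewhere both bids give the same outcome.
$406.1k: outcomes coincide → loss $0k.
$134.2k: truthful payoff $3.6k, deviation payoff $0k → loss $3.6k.
$124.4k: truthful payoff $13.4k, deviation payoff $0k → loss $13.4k.
$105.1k: outcomes coincide → loss $0k.
$131k: truthful payoff $6.8k, deviation payoff $0k → loss $6.8k.
$131.2k: truthful payoff $6.6k, deviation payoff $0k → loss $6.6k.
Total loss = $3.6k + $13.4k + $6.8k + $6.6k = $30.4k.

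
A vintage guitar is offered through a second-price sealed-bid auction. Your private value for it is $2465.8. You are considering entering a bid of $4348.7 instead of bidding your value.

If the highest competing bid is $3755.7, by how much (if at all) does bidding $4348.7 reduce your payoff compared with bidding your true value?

$1289.9

Bidding your value $2465.8: you lose (since $2465.8 < $3755.7). Payoff $0.
Bidding $4348.7: you win and pay $3755.7. Payoff $2465.8 − $3755.7 = −$1289.9.
The competing bid $3755.7 lies between your value and your inflated bid, so overbidding wins an item priced above your value.
Loss from deviating = $0 − (−$1289.9) = $1289.9.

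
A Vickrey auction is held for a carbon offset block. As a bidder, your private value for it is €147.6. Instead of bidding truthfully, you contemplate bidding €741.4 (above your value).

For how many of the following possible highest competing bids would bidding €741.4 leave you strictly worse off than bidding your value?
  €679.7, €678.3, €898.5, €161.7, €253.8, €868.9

The deviation hurts exactly when the highest competing bid lies strictly between €147.6 and €741.4 — overbidding then wins at a price above your value.
€679.7: inside the interval → strictly worse (loss €532.1).
€678.3: inside the interval → strictly worse (loss €530.7).
€898.5: above both → same outcome either way.
€161.7: inside the interval → strictly worse (loss €14.1).
€253.8: inside the interval → strictly worse (loss €106.2).
€868.9: above both → same outcome either way.
Count: 4.

4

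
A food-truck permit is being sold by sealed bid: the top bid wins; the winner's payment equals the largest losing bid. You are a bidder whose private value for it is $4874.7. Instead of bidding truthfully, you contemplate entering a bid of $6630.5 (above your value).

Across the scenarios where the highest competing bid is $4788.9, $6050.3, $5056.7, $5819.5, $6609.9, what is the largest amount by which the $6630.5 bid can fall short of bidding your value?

$1735.2

$4788.9: same outcome either way → loss $0.
$6050.3: truthful gives $0, deviation gives −$1175.6 → loss $1175.6.
$5056.7: truthful gives $0, deviation gives −$182 → loss $182.
$5819.5: truthful gives $0, deviation gives −$944.8 → loss $944.8.
$6609.9: truthful gives $0, deviation gives −$1735.2 → loss $1735.2.
Maximum loss: $1735.2.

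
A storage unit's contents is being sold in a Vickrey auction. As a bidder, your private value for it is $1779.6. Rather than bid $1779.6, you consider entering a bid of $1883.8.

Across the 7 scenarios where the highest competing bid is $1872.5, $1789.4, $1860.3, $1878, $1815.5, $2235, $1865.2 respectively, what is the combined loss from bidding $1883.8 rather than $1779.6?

The deviation costs you only when the competing bid falls strictly between $1779.6 and $1883.8; elsewhere both bids give the same outcome.
$1872.5: truthful payoff $0, deviation payoff −$92.9 → loss $92.9.
$1789.4: truthful payoff $0, deviation payoff −$9.8 → loss $9.8.
$1860.3: truthful payoff $0, deviation payoff −$80.7 → loss $80.7.
$1878: truthful payoff $0, deviation payoff −$98.4 → loss $98.4.
$1815.5: truthful payoff $0, deviation payoff −$35.9 → loss $35.9.
$2235: outcomes coincide → loss $0.
$1865.2: truthful payoff $0, deviation payoff −$85.6 → loss $85.6.
Total loss = $92.9 + $9.8 + $80.7 + $98.4 + $35.9 + $85.6 = $403.3.
In a second-price auction your bid sets only whether you win, not what you pay, so bidding your true value is weakly dominant.

$403.3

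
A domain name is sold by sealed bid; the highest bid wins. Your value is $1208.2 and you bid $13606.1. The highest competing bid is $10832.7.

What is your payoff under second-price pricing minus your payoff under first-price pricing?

You have the highest bid, so you win under either rule.
Second-price: pay $10832.7 → payoff −$9624.5.
First-price: pay your own bid $13606.1 → payoff −$12397.9.
Difference = −$9624.5 − (−$12397.9) = $2773.4.

$2773.4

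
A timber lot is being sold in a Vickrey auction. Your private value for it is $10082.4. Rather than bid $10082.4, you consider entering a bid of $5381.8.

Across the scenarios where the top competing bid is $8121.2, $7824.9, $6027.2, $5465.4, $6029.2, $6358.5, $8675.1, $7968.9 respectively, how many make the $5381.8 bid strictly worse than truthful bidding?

The deviation hurts exactly when the highest competing bid lies strictly between $5381.8 and $10082.4 — underbidding then forfeits a profitable win.
$8121.2: inside the interval → strictly worse (loss $1961.2).
$7824.9: inside the interval → strictly worse (loss $2257.5).
$6027.2: inside the interval → strictly worse (loss $4055.2).
$5465.4: inside the interval → strictly worse (loss $4617).
$6029.2: inside the interval → strictly worse (loss $4053.2).
$6358.5: inside the interval → strictly worse (loss $3723.9).
$8675.1: inside the interval → strictly worse (loss $1407.3).
$7968.9: inside the interval → strictly worse (loss $2113.5).
Count: 8.

8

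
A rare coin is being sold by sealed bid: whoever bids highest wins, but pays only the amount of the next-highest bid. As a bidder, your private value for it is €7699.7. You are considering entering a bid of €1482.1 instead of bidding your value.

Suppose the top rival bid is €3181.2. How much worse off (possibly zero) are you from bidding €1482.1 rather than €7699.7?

Bidding your value €7699.7: you win (since €7699.7 > €3181.2) and pay €3181.2. Payoff €4518.5.
Bidding €1482.1: you lose. Payoff €0.
The competing bid €3181.2 lies between your shaded bid and your value, so underbidding forfeits an item you could have won at a profitable price.
Loss from deviating = €4518.5 − (€0) = €4518.5.
In a second-price auction your bid sets only whether you win, not what you pay, so bidding your true value is weakly dominant.

€4518.5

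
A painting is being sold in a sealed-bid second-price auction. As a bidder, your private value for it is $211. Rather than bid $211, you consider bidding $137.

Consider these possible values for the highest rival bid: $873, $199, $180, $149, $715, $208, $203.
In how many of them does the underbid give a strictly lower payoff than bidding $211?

The deviation hurts exactly when the highest competing bid lies strictly between $137 and $211 — underbidding then forfeits a profitable win.
$873: above both → same outcome either way.
$199: inside the interval → strictly worse (loss $12).
$180: inside the interval → strictly worse (loss $31).
$149: inside the interval → strictly worse (loss $62).
$715: above both → same outcome either way.
$208: inside the interval → strictly worse (loss $3).
$203: inside the interval → strictly worse (loss $8).
Count: 5.

5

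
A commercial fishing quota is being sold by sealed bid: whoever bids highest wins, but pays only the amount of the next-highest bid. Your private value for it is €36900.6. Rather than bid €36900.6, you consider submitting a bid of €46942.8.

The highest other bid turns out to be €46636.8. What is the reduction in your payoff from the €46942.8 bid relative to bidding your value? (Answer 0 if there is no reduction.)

Bidding your value €36900.6: you lose (since €36900.6 < €46636.8). Payoff €0.
Bidding €46942.8: you win and pay €46636.8. Payoff €36900.6 − €46636.8 = −€9736.2.
The competing bid €46636.8 lies between your value and your inflated bid, so overbidding wins an item priced above your value.
Loss from deviating = €0 − (−€9736.2) = €9736.2.
Truthful bidding weakly dominates here: raising your bid can only win items priced above your value, and lowering it can only forfeit items priced below.

€9736.2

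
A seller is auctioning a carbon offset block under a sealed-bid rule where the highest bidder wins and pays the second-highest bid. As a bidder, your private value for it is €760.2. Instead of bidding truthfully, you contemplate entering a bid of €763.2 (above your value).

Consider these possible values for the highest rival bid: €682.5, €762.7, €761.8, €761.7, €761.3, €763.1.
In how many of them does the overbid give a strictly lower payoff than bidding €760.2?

The deviation hurts exactly when the highest competing bid lies strictly between €760.2 and €763.2 — overbidding then wins at a price above your value.
€682.5: below both → same outcome either way.
€762.7: inside the interval → strictly worse (loss €2.5).
€761.8: inside the interval → strictly worse (loss €1.6).
€761.7: inside the interval → strictly worse (loss €1.5).
€761.3: inside the interval → strictly worse (loss €1.1).
€763.1: inside the interval → strictly worse (loss €2.9).
Count: 5.

5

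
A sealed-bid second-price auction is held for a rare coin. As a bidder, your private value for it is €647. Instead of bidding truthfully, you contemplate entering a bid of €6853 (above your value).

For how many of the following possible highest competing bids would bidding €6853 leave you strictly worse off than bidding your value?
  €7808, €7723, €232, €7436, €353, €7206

The deviation hurts exactly when the highest competing bid lies strictly between €647 and €6853 — overbidding then wins at a price above your value.
€7808: above both → same outcome either way.
€7723: above both → same outcome either way.
€232: below both → same outcome either way.
€7436: above both → same outcome either way.
€353: below both → same outcome either way.
€7206: above both → same outcome either way.
Count: 0.

0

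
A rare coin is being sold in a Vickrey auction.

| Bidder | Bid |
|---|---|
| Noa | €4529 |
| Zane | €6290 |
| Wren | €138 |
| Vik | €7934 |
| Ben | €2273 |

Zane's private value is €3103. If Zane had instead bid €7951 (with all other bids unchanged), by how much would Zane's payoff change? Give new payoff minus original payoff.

−€4831

The highest bid among the other bidders is €7934; Zane's bid doesn't change that.
Original bid €6290: Zane is not highest (top rival bid is €7934); payoff €0.
Alternative bid €7951: Zane is highest, pays the top rival bid €7934; payoff €3103 − €7934 = −€4831.
Change in payoff = −€4831 − (€0) = −€4831.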